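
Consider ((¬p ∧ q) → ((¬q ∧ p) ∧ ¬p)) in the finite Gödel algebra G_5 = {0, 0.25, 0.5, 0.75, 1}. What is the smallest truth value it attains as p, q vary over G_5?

0.00

The minimum is attained at p = 0, q = 0.25:
  ¬p: Gödel ¬ of 0 = 1 (operand is 0)
  (¬p ∧ q) = min(1, 0.25) = 0.25
  ¬q: Gödel ¬ of 0.25 = 0 (operand ≠ 0)
  (¬q ∧ p) = min(0, 0) = 0
  ¬p: Gödel ¬ of 0 = 1 (operand is 0)
  ((¬q ∧ p) ∧ ¬p) = min(0, 1) = 0
  ((¬p ∧ q) → ((¬q ∧ p) ∧ ¬p)): 0.25 > 0, so result = 0
Checking all 25 assignments confirms none give a value below 0.00.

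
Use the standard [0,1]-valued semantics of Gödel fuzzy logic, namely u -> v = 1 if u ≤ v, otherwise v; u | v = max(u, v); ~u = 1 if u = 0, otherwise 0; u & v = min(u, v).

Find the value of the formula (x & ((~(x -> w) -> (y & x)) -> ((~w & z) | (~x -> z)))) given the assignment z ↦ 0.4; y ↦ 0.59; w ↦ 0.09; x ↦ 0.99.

(x -> w): 0.99 > 0.09, so result = 0.09
~(x -> w): Gödel ¬ of 0.09 = 0 (operand ≠ 0)
(y & x) = min(0.59, 0.99) = 0.59
(~(x -> w) -> (y & x)): 0 ≤ 0.59, so result = 1
~w: Gödel ¬ of 0.09 = 0 (operand ≠ 0)
(~w & z) = min(0, 0.4) = 0
~x: Gödel ¬ of 0.99 = 0 (operand ≠ 0)
(~x -> z): 0 ≤ 0.4, so result = 1
((~w & z) | (~x -> z)) = max(0, 1) = 1
((~(x -> w) -> (y & x)) -> ((~w & z) | (~x -> z))): 1 ≤ 1, so result = 1
(x & ((~(x -> w) -> (y & x)) -> ((~w & z) | (~x -> z)))) = min(0.99, 1) = 0.99

0.99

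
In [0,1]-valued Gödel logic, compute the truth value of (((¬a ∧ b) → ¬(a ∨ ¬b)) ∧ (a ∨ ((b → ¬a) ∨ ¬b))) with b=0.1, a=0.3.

0.30

¬a: Gödel ¬ of 0.3 = 0 (operand ≠ 0)
(¬a ∧ b) = min(0, 0.1) = 0
¬b: Gödel ¬ of 0.1 = 0 (operand ≠ 0)
(a ∨ ¬b) = max(0.3, 0) = 0.3
¬(a ∨ ¬b): Gödel ¬ of 0.3 = 0 (operand ≠ 0)
((¬a ∧ b) → ¬(a ∨ ¬b)): 0 ≤ 0, so result = 1
¬a: Gödel ¬ of 0.3 = 0 (operand ≠ 0)
(b → ¬a): 0.1 > 0, so result = 0
¬b: Gödel ¬ of 0.1 = 0 (operand ≠ 0)
((b → ¬a) ∨ ¬b) = max(0, 0) = 0
(a ∨ ((b → ¬a) ∨ ¬b)) = max(0.3, 0) = 0.3
(((¬a ∧ b) → ¬(a ∨ ¬b)) ∧ (a ∨ ((b → ¬a) ∨ ¬b))) = min(1, 0.3) = 0.3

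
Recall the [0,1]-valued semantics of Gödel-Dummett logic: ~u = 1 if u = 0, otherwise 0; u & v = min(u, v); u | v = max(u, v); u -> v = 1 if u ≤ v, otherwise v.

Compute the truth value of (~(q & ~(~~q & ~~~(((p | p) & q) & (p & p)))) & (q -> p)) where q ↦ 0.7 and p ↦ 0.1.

~q: Gödel ¬ of 0.7 = 0 (operand ≠ 0)
~~q: Gödel ¬ of 0 = 1 (operand is 0)
(p | p) = max(0.1, 0.1) = 0.1
((p | p) & q) = min(0.1, 0.7) = 0.1
(p & p) = min(0.1, 0.1) = 0.1
(((p | p) & q) & (p & p)) = min(0.1, 0.1) = 0.1
~(((p | p) & q) & (p & p)): Gödel ¬ of 0.1 = 0 (operand ≠ 0)
~~(((p | p) & q) & (p & p)): Gödel ¬ of 0 = 1 (operand is 0)
~~~(((p | p) & q) & (p & p)): Gödel ¬ of 1 = 0 (operand ≠ 0)
(~~q & ~~~(((p | p) & q) & (p & p))) = min(1, 0) = 0
~(~~q & ~~~(((p | p) & q) & (p & p))): Gödel ¬ of 0 = 1 (operand is 0)
(q & ~(~~q & ~~~(((p | p) & q) & (p & p)))) = min(0.7, 1) = 0.7
~(q & ~(~~q & ~~~(((p | p) & q) & (p & p)))): Gödel ¬ of 0.7 = 0 (operand ≠ 0)
(q -> p): 0.7 > 0.1, so result = 0.1
(~(q & ~(~~q & ~~~(((p | p) & q) & (p & p)))) & (q -> p)) = min(0, 0.1) = 0

0.00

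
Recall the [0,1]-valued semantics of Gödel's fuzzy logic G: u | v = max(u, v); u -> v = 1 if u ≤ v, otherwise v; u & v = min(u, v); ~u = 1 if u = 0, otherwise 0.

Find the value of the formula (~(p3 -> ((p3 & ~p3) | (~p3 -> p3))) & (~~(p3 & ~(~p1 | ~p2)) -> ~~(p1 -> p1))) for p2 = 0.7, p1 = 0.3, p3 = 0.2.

0.00

~p3: Gödel ¬ of 0.2 = 0 (operand ≠ 0)
(p3 & ~p3) = min(0.2, 0) = 0
~p3: Gödel ¬ of 0.2 = 0 (operand ≠ 0)
(~p3 -> p3): 0 ≤ 0.2, so result = 1
((p3 & ~p3) | (~p3 -> p3)) = max(0, 1) = 1
(p3 -> ((p3 & ~p3) | (~p3 -> p3))): 0.2 ≤ 1, so result = 1
~(p3 -> ((p3 & ~p3) | (~p3 -> p3))): Gödel ¬ of 1 = 0 (operand ≠ 0)
~p1: Gödel ¬ of 0.3 = 0 (operand ≠ 0)
~p2: Gödel ¬ of 0.7 = 0 (operand ≠ 0)
(~p1 | ~p2) = max(0, 0) = 0
~(~p1 | ~p2): Gödel ¬ of 0 = 1 (operand is 0)
(p3 & ~(~p1 | ~p2)) = min(0.2, 1) = 0.2
~(p3 & ~(~p1 | ~p2)): Gödel ¬ of 0.2 = 0 (operand ≠ 0)
~~(p3 & ~(~p1 | ~p2)): Gödel ¬ of 0 = 1 (operand is 0)
(p1 -> p1): 0.3 ≤ 0.3, so result = 1
~(p1 -> p1): Gödel ¬ of 1 = 0 (operand ≠ 0)
~~(p1 -> p1): Gödel ¬ of 0 = 1 (operand is 0)
(~~(p3 & ~(~p1 | ~p2)) -> ~~(p1 -> p1)): 1 ≤ 1, so result = 1
(~(p3 -> ((p3 & ~p3) | (~p3 -> p3))) & (~~(p3 & ~(~p1 | ~p2)) -> ~~(p1 -> p1))) = min(0, 1) = 0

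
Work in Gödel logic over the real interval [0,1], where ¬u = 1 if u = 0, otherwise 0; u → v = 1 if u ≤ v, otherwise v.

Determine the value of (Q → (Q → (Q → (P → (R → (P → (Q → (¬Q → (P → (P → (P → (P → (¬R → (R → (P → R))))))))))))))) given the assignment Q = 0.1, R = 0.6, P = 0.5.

1.00

¬Q: Gödel ¬ of 0.1 = 0 (operand ≠ 0)
¬R: Gödel ¬ of 0.6 = 0 (operand ≠ 0)
(P → R): 0.5 ≤ 0.6, so result = 1
(R → (P → R)): 0.6 ≤ 1, so result = 1
(¬R → (R → (P → R))): 0 ≤ 1, so result = 1
(P → (¬R → (R → (P → R)))): 0.5 ≤ 1, so result = 1
(P → (P → (¬R → (R → (P → R))))): 0.5 ≤ 1, so result = 1
(P → (P → (P → (¬R → (R → (P → R)))))): 0.5 ≤ 1, so result = 1
(P → (P → (P → (P → (¬R → (R → (P → R))))))): 0.5 ≤ 1, so result = 1
(¬Q → (P → (P → (P → (P → (¬R → (R → (P → R)))))))): 0 ≤ 1, so result = 1
(Q → (¬Q → (P → (P → (P → (P → (¬R → (R → (P → R))))))))): 0.1 ≤ 1, so result = 1
(P → (Q → (¬Q → (P → (P → (P → (P → (¬R → (R → (P → R)))))))))): 0.5 ≤ 1, so result = 1
(R → (P → (Q → (¬Q → (P → (P → (P → (P → (¬R → (R → (P → R))))))))))): 0.6 ≤ 1, so result = 1
(P → (R → (P → (Q → (¬Q → (P → (P → (P → (P → (¬R → (R → (P → R)))))))))))): 0.5 ≤ 1, so result = 1
(Q → (P → (R → (P → (Q → (¬Q → (P → (P → (P → (P → (¬R → (R → (P → R))))))))))))): 0.1 ≤ 1, so result = 1
(Q → (Q → (P → (R → (P → (Q → (¬Q → (P → (P → (P → (P → (¬R → (R → (P → R)))))))))))))): 0.1 ≤ 1, so result = 1
(Q → (Q → (Q → (P → (R → (P → (Q → (¬Q → (P → (P → (P → (P → (¬R → (R → (P → R))))))))))))))): 0.1 ≤ 1, so result = 1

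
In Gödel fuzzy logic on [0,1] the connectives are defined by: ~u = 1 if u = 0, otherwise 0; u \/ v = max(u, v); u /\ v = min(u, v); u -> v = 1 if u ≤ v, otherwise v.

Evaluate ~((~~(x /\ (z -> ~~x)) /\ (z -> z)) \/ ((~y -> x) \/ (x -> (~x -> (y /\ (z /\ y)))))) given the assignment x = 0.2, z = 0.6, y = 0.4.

0.00

~x: Gödel ¬ of 0.2 = 0 (operand ≠ 0)
~~x: Gödel ¬ of 0 = 1 (operand is 0)
(z -> ~~x): 0.6 ≤ 1, so result = 1
(x /\ (z -> ~~x)) = min(0.2, 1) = 0.2
~(x /\ (z -> ~~x)): Gödel ¬ of 0.2 = 0 (operand ≠ 0)
~~(x /\ (z -> ~~x)): Gödel ¬ of 0 = 1 (operand is 0)
(z -> z): 0.6 ≤ 0.6, so result = 1
(~~(x /\ (z -> ~~x)) /\ (z -> z)) = min(1, 1) = 1
~y: Gödel ¬ of 0.4 = 0 (operand ≠ 0)
(~y -> x): 0 ≤ 0.2, so result = 1
~x: Gödel ¬ of 0.2 = 0 (operand ≠ 0)
(z /\ y) = min(0.6, 0.4) = 0.4
(y /\ (z /\ y)) = min(0.4, 0.4) = 0.4
(~x -> (y /\ (z /\ y))): 0 ≤ 0.4, so result = 1
(x -> (~x -> (y /\ (z /\ y)))): 0.2 ≤ 1, so result = 1
((~y -> x) \/ (x -> (~x -> (y /\ (z /\ y))))) = max(1, 1) = 1
((~~(x /\ (z -> ~~x)) /\ (z -> z)) \/ ((~y -> x) \/ (x -> (~x -> (y /\ (z /\ y)))))) = max(1, 1) = 1
~((~~(x /\ (z -> ~~x)) /\ (z -> z)) \/ ((~y -> x) \/ (x -> (~x -> (y /\ (z /\ y)))))): Gödel ¬ of 1 = 0 (operand ≠ 0)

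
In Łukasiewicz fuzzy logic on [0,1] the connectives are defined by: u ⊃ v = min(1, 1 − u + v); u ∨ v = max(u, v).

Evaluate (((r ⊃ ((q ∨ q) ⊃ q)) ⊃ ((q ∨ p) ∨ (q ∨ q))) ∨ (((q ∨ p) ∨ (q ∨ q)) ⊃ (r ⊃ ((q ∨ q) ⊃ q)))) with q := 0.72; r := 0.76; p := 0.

1.00

(q ∨ q) = max(0.72, 0.72) = 0.72
((q ∨ q) ⊃ q): min(1, 1 − 0.72 + 0.72) = 1
(r ⊃ ((q ∨ q) ⊃ q)): min(1, 1 − 0.76 + 1) = 1
(q ∨ p) = max(0.72, 0) = 0.72
(q ∨ q) = max(0.72, 0.72) = 0.72
((q ∨ p) ∨ (q ∨ q)) = max(0.72, 0.72) = 0.72
((r ⊃ ((q ∨ q) ⊃ q)) ⊃ ((q ∨ p) ∨ (q ∨ q))): min(1, 1 − 1 + 0.72) = 0.72
(q ∨ p) = max(0.72, 0) = 0.72
(q ∨ q) = max(0.72, 0.72) = 0.72
((q ∨ p) ∨ (q ∨ q)) = max(0.72, 0.72) = 0.72
(q ∨ q) = max(0.72, 0.72) = 0.72
((q ∨ q) ⊃ q): min(1, 1 − 0.72 + 0.72) = 1
(r ⊃ ((q ∨ q) ⊃ q)): min(1, 1 − 0.76 + 1) = 1
(((q ∨ p) ∨ (q ∨ q)) ⊃ (r ⊃ ((q ∨ q) ⊃ q))): min(1, 1 − 0.72 + 1) = 1
(((r ⊃ ((q ∨ q) ⊃ q)) ⊃ ((q ∨ p) ∨ (q ∨ q))) ∨ (((q ∨ p) ∨ (q ∨ q)) ⊃ (r ⊃ ((q ∨ q) ⊃ q)))) = max(0.72, 1) = 1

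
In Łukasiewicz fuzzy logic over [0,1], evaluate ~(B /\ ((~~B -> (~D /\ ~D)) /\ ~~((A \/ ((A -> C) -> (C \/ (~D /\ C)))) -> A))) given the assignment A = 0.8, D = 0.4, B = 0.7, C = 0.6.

~B: Łukasiewicz ¬ gives 1 − 0.7 = 0.3
~~B: Łukasiewicz ¬ gives 1 − 0.3 = 0.7
~D: Łukasiewicz ¬ gives 1 − 0.4 = 0.6
~D: Łukasiewicz ¬ gives 1 − 0.4 = 0.6
(~D /\ ~D) = min(0.6, 0.6) = 0.6
(~~B -> (~D /\ ~D)): min(1, 1 − 0.7 + 0.6) = 0.9
(A -> C): min(1, 1 − 0.8 + 0.6) = 0.8
~D: Łukasiewicz ¬ gives 1 − 0.4 = 0.6
(~D /\ C) = min(0.6, 0.6) = 0.6
(C \/ (~D /\ C)) = max(0.6, 0.6) = 0.6
((A -> C) -> (C \/ (~D /\ C))): min(1, 1 − 0.8 + 0.6) = 0.8
(A \/ ((A -> C) -> (C \/ (~D /\ C)))) = max(0.8, 0.8) = 0.8
((A \/ ((A -> C) -> (C \/ (~D /\ C)))) -> A): min(1, 1 − 0.8 + 0.8) = 1
~((A \/ ((A -> C) -> (C \/ (~D /\ C)))) -> A): Łukasiewicz ¬ gives 1 − 1 = 0
~~((A \/ ((A -> C) -> (C \/ (~D /\ C)))) -> A): Łukasiewicz ¬ gives 1 − 0 = 1
((~~B -> (~D /\ ~D)) /\ ~~((A \/ ((A -> C) -> (C \/ (~D /\ C)))) -> A)) = min(0.9, 1) = 0.9
(B /\ ((~~B -> (~D /\ ~D)) /\ ~~((A \/ ((A -> C) -> (C \/ (~D /\ C)))) -> A))) = min(0.7, 0.9) = 0.7
~(B /\ ((~~B -> (~D /\ ~D)) /\ ~~((A \/ ((A -> C) -> (C \/ (~D /\ C)))) -> A))): Łukasiewicz ¬ gives 1 − 0.7 = 0.3

0.30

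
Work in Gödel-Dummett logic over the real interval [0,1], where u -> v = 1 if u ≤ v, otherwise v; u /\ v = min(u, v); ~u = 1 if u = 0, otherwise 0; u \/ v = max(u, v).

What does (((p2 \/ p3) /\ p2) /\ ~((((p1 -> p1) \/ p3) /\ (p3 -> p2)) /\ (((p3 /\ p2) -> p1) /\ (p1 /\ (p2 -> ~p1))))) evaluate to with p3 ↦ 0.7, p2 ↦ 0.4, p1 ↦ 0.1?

0.40

(p2 \/ p3) = max(0.4, 0.7) = 0.7
((p2 \/ p3) /\ p2) = min(0.7, 0.4) = 0.4
(p1 -> p1): 0.1 ≤ 0.1, so result = 1
((p1 -> p1) \/ p3) = max(1, 0.7) = 1
(p3 -> p2): 0.7 > 0.4, so result = 0.4
(((p1 -> p1) \/ p3) /\ (p3 -> p2)) = min(1, 0.4) = 0.4
(p3 /\ p2) = min(0.7, 0.4) = 0.4
((p3 /\ p2) -> p1): 0.4 > 0.1, so result = 0.1
~p1: Gödel ¬ of 0.1 = 0 (operand ≠ 0)
(p2 -> ~p1): 0.4 > 0, so result = 0
(p1 /\ (p2 -> ~p1)) = min(0.1, 0) = 0
(((p3 /\ p2) -> p1) /\ (p1 /\ (p2 -> ~p1))) = min(0.1, 0) = 0
((((p1 -> p1) \/ p3) /\ (p3 -> p2)) /\ (((p3 /\ p2) -> p1) /\ (p1 /\ (p2 -> ~p1)))) = min(0.4, 0) = 0
~((((p1 -> p1) \/ p3) /\ (p3 -> p2)) /\ (((p3 /\ p2) -> p1) /\ (p1 /\ (p2 -> ~p1)))): Gödel ¬ of 0 = 1 (operand is 0)
(((p2 \/ p3) /\ p2) /\ ~((((p1 -> p1) \/ p3) /\ (p3 -> p2)) /\ (((p3 /\ p2) -> p1) /\ (p1 /\ (p2 -> ~p1))))) = min(0.4, 1) = 0.4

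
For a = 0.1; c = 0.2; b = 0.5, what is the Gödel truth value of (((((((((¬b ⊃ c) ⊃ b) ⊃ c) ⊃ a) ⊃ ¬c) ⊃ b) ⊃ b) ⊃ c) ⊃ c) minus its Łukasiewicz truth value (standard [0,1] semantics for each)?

Gödel evaluation:
  ¬b: Gödel ¬ of 0.5 = 0 (operand ≠ 0)
  (¬b ⊃ c): 0 ≤ 0.2, so result = 1
  ((¬b ⊃ c) ⊃ b): 1 > 0.5, so result = 0.5
  (((¬b ⊃ c) ⊃ b) ⊃ c): 0.5 > 0.2, so result = 0.2
  ((((¬b ⊃ c) ⊃ b) ⊃ c) ⊃ a): 0.2 > 0.1, so result = 0.1
  ¬c: Gödel ¬ of 0.2 = 0 (operand ≠ 0)
  (((((¬b ⊃ c) ⊃ b) ⊃ c) ⊃ a) ⊃ ¬c): 0.1 > 0, so result = 0
  ((((((¬b ⊃ c) ⊃ b) ⊃ c) ⊃ a) ⊃ ¬c) ⊃ b): 0 ≤ 0.5, so result = 1
  (((((((¬b ⊃ c) ⊃ b) ⊃ c) ⊃ a) ⊃ ¬c) ⊃ b) ⊃ b): 1 > 0.5, so result = 0.5
  ((((((((¬b ⊃ c) ⊃ b) ⊃ c) ⊃ a) ⊃ ¬c) ⊃ b) ⊃ b) ⊃ c): 0.5 > 0.2, so result = 0.2
  (((((((((¬b ⊃ c) ⊃ b) ⊃ c) ⊃ a) ⊃ ¬c) ⊃ b) ⊃ b) ⊃ c) ⊃ c): 0.2 ≤ 0.2, so result = 1
  Gödel value = 1
Łukasiewicz evaluation:
  ¬b: Łukasiewicz ¬ gives 1 − 0.5 = 0.5
  (¬b ⊃ c): min(1, 1 − 0.5 + 0.2) = 0.7
  ((¬b ⊃ c) ⊃ b): min(1, 1 − 0.7 + 0.5) = 0.8
  (((¬b ⊃ c) ⊃ b) ⊃ c): min(1, 1 − 0.8 + 0.2) = 0.4
  ((((¬b ⊃ c) ⊃ b) ⊃ c) ⊃ a): min(1, 1 − 0.4 + 0.1) = 0.7
  ¬c: Łukasiewicz ¬ gives 1 − 0.2 = 0.8
  (((((¬b ⊃ c) ⊃ b) ⊃ c) ⊃ a) ⊃ ¬c): min(1, 1 − 0.7 + 0.8) = 1
  ((((((¬b ⊃ c) ⊃ b) ⊃ c) ⊃ a) ⊃ ¬c) ⊃ b): min(1, 1 − 1 + 0.5) = 0.5
  (((((((¬b ⊃ c) ⊃ b) ⊃ c) ⊃ a) ⊃ ¬c) ⊃ b) ⊃ b): min(1, 1 − 0.5 + 0.5) = 1
  ((((((((¬b ⊃ c) ⊃ b) ⊃ c) ⊃ a) ⊃ ¬c) ⊃ b) ⊃ b) ⊃ c): min(1, 1 − 1 + 0.2) = 0.2
  (((((((((¬b ⊃ c) ⊃ b) ⊃ c) ⊃ a) ⊃ ¬c) ⊃ b) ⊃ b) ⊃ c) ⊃ c): min(1, 1 − 0.2 + 0.2) = 1
  Łukasiewicz value = 1
Difference: 1 − 1 = 0.00

0.00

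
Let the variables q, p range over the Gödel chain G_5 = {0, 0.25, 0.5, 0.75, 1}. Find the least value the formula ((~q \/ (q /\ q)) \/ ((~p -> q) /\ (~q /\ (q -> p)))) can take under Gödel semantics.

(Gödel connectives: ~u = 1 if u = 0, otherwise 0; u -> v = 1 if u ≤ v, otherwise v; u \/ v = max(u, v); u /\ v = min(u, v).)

0.25

The minimum is attained at q = 0.25, p = 0:
  ~q: Gödel ¬ of 0.25 = 0 (operand ≠ 0)
  (q /\ q) = min(0.25, 0.25) = 0.25
  (~q \/ (q /\ q)) = max(0, 0.25) = 0.25
  ~p: Gödel ¬ of 0 = 1 (operand is 0)
  (~p -> q): 1 > 0.25, so result = 0.25
  ~q: Gödel ¬ of 0.25 = 0 (operand ≠ 0)
  (q -> p): 0.25 > 0, so result = 0
  (~q /\ (q -> p)) = min(0, 0) = 0
  ((~p -> q) /\ (~q /\ (q -> p))) = min(0.25, 0) = 0
  ((~q \/ (q /\ q)) \/ ((~p -> q) /\ (~q /\ (q -> p)))) = max(0.25, 0) = 0.25
Checking all 25 assignments confirms none give a value below 0.25.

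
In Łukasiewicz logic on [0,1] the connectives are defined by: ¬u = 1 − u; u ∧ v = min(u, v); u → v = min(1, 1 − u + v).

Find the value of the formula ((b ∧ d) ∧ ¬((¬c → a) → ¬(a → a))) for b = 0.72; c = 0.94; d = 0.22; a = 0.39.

(b ∧ d) = min(0.72, 0.22) = 0.22
¬c: Łukasiewicz ¬ gives 1 − 0.94 = 0.06
(¬c → a): min(1, 1 − 0.06 + 0.39) = 1
(a → a): min(1, 1 − 0.39 + 0.39) = 1
¬(a → a): Łukasiewicz ¬ gives 1 − 1 = 0
((¬c → a) → ¬(a → a)): min(1, 1 − 1 + 0) = 0
¬((¬c → a) → ¬(a → a)): Łukasiewicz ¬ gives 1 − 0 = 1
((b ∧ d) ∧ ¬((¬c → a) → ¬(a → a))) = min(0.22, 1) = 0.22

0.22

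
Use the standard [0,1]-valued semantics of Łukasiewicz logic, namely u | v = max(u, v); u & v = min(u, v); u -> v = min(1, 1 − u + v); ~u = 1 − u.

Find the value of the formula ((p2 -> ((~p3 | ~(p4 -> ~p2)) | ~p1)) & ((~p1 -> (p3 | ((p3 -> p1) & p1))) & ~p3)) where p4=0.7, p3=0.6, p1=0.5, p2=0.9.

~p3: Łukasiewicz ¬ gives 1 − 0.6 = 0.4
~p2: Łukasiewicz ¬ gives 1 − 0.9 = 0.1
(p4 -> ~p2): min(1, 1 − 0.7 + 0.1) = 0.4
~(p4 -> ~p2): Łukasiewicz ¬ gives 1 − 0.4 = 0.6
(~p3 | ~(p4 -> ~p2)) = max(0.4, 0.6) = 0.6
~p1: Łukasiewicz ¬ gives 1 − 0.5 = 0.5
((~p3 | ~(p4 -> ~p2)) | ~p1) = max(0.6, 0.5) = 0.6
(p2 -> ((~p3 | ~(p4 -> ~p2)) | ~p1)): min(1, 1 − 0.9 + 0.6) = 0.7
~p1: Łukasiewicz ¬ gives 1 − 0.5 = 0.5
(p3 -> p1): min(1, 1 − 0.6 + 0.5) = 0.9
((p3 -> p1) & p1) = min(0.9, 0.5) = 0.5
(p3 | ((p3 -> p1) & p1)) = max(0.6, 0.5) = 0.6
(~p1 -> (p3 | ((p3 -> p1) & p1))): min(1, 1 − 0.5 + 0.6) = 1
~p3: Łukasiewicz ¬ gives 1 − 0.6 = 0.4
((~p1 -> (p3 | ((p3 -> p1) & p1))) & ~p3) = min(1, 0.4) = 0.4
((p2 -> ((~p3 | ~(p4 -> ~p2)) | ~p1)) & ((~p1 -> (p3 | ((p3 -> p1) & p1))) & ~p3)) = min(0.7, 0.4) = 0.4

0.40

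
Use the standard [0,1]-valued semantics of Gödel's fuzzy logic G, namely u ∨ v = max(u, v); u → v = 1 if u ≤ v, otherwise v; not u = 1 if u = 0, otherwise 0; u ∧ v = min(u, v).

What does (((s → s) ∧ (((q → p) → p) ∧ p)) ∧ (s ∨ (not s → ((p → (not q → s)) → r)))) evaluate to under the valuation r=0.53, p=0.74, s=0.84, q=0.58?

(s → s): 0.84 ≤ 0.84, so result = 1
(q → p): 0.58 ≤ 0.74, so result = 1
((q → p) → p): 1 > 0.74, so result = 0.74
(((q → p) → p) ∧ p) = min(0.74, 0.74) = 0.74
((s → s) ∧ (((q → p) → p) ∧ p)) = min(1, 0.74) = 0.74
not s: Gödel ¬ of 0.84 = 0 (operand ≠ 0)
not q: Gödel ¬ of 0.58 = 0 (operand ≠ 0)
(not q → s): 0 ≤ 0.84, so result = 1
(p → (not q → s)): 0.74 ≤ 1, so result = 1
((p → (not q → s)) → r): 1 > 0.53, so result = 0.53
(not s → ((p → (not q → s)) → r)): 0 ≤ 0.53, so result = 1
(s ∨ (not s → ((p → (not q → s)) → r))) = max(0.84, 1) = 1
(((s → s) ∧ (((q → p) → p) ∧ p)) ∧ (s ∨ (not s → ((p → (not q → s)) → r)))) = min(0.74, 1) = 0.74

0.74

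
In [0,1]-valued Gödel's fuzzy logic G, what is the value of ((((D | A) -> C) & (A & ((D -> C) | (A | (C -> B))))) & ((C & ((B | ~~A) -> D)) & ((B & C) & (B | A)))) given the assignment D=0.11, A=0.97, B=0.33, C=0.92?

(D | A) = max(0.11, 0.97) = 0.97
((D | A) -> C): 0.97 > 0.92, so result = 0.92
(D -> C): 0.11 ≤ 0.92, so result = 1
(C -> B): 0.92 > 0.33, so result = 0.33
(A | (C -> B)) = max(0.97, 0.33) = 0.97
((D -> C) | (A | (C -> B))) = max(1, 0.97) = 1
(A & ((D -> C) | (A | (C -> B)))) = min(0.97, 1) = 0.97
(((D | A) -> C) & (A & ((D -> C) | (A | (C -> B))))) = min(0.92, 0.97) = 0.92
~A: Gödel ¬ of 0.97 = 0 (operand ≠ 0)
~~A: Gödel ¬ of 0 = 1 (operand is 0)
(B | ~~A) = max(0.33, 1) = 1
((B | ~~A) -> D): 1 > 0.11, so result = 0.11
(C & ((B | ~~A) -> D)) = min(0.92, 0.11) = 0.11
(B & C) = min(0.33, 0.92) = 0.33
(B | A) = max(0.33, 0.97) = 0.97
((B & C) & (B | A)) = min(0.33, 0.97) = 0.33
((C & ((B | ~~A) -> D)) & ((B & C) & (B | A))) = min(0.11, 0.33) = 0.11
((((D | A) -> C) & (A & ((D -> C) | (A | (C -> B))))) & ((C & ((B | ~~A) -> D)) & ((B & C) & (B | A)))) = min(0.92, 0.11) = 0.11

0.11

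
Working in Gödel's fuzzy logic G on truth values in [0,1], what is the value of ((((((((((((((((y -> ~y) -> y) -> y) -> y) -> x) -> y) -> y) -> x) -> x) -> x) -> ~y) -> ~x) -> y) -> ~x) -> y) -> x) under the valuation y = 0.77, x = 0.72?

~y: Gödel ¬ of 0.77 = 0 (operand ≠ 0)
(y -> ~y): 0.77 > 0, so result = 0
((y -> ~y) -> y): 0 ≤ 0.77, so result = 1
(((y -> ~y) -> y) -> y): 1 > 0.77, so result = 0.77
((((y -> ~y) -> y) -> y) -> y): 0.77 ≤ 0.77, so result = 1
(((((y -> ~y) -> y) -> y) -> y) -> x): 1 > 0.72, so result = 0.72
((((((y -> ~y) -> y) -> y) -> y) -> x) -> y): 0.72 ≤ 0.77, so result = 1
(((((((y -> ~y) -> y) -> y) -> y) -> x) -> y) -> y): 1 > 0.77, so result = 0.77
((((((((y -> ~y) -> y) -> y) -> y) -> x) -> y) -> y) -> x): 0.77 > 0.72, so result = 0.72
(((((((((y -> ~y) -> y) -> y) -> y) -> x) -> y) -> y) -> x) -> x): 0.72 ≤ 0.72, so result = 1
((((((((((y -> ~y) -> y) -> y) -> y) -> x) -> y) -> y) -> x) -> x) -> x): 1 > 0.72, so result = 0.72
~y: Gödel ¬ of 0.77 = 0 (operand ≠ 0)
(((((((((((y -> ~y) -> y) -> y) -> y) -> x) -> y) -> y) -> x) -> x) -> x) -> ~y): 0.72 > 0, so result = 0
~x: Gödel ¬ of 0.72 = 0 (operand ≠ 0)
((((((((((((y -> ~y) -> y) -> y) -> y) -> x) -> y) -> y) -> x) -> x) -> x) -> ~y) -> ~x): 0 ≤ 0, so result = 1
(((((((((((((y -> ~y) -> y) -> y) -> y) -> x) -> y) -> y) -> x) -> x) -> x) -> ~y) -> ~x) -> y): 1 > 0.77, so result = 0.77
~x: Gödel ¬ of 0.72 = 0 (operand ≠ 0)
((((((((((((((y -> ~y) -> y) -> y) -> y) -> x) -> y) -> y) -> x) -> x) -> x) -> ~y) -> ~x) -> y) -> ~x): 0.77 > 0, so result = 0
(((((((((((((((y -> ~y) -> y) -> y) -> y) -> x) -> y) -> y) -> x) -> x) -> x) -> ~y) -> ~x) -> y) -> ~x) -> y): 0 ≤ 0.77, so result = 1
((((((((((((((((y -> ~y) -> y) -> y) -> y) -> x) -> y) -> y) -> x) -> x) -> x) -> ~y) -> ~x) -> y) -> ~x) -> y) -> x): 1 > 0.72, so result = 0.72

0.72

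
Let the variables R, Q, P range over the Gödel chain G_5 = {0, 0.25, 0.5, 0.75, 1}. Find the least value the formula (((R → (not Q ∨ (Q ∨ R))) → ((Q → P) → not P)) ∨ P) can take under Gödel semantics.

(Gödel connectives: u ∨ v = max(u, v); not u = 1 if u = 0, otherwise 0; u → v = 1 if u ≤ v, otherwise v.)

The minimum is attained at R = 0, Q = 0, P = 0.25:
  not Q: Gödel ¬ of 0 = 1 (operand is 0)
  (Q ∨ R) = max(0, 0) = 0
  (not Q ∨ (Q ∨ R)) = max(1, 0) = 1
  (R → (not Q ∨ (Q ∨ R))): 0 ≤ 1, so result = 1
  (Q → P): 0 ≤ 0.25, so result = 1
  not P: Gödel ¬ of 0.25 = 0 (operand ≠ 0)
  ((Q → P) → not P): 1 > 0, so result = 0
  ((R → (not Q ∨ (Q ∨ R))) → ((Q → P) → not P)): 1 > 0, so result = 0
  (((R → (not Q ∨ (Q ∨ R))) → ((Q → P) → not P)) ∨ P) = max(0, 0.25) = 0.25
Checking all 125 assignments confirms none give a value below 0.25.

0.25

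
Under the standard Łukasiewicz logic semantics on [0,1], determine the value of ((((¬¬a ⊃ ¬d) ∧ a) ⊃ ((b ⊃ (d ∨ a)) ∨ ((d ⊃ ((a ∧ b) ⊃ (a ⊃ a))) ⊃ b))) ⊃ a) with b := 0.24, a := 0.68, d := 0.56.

¬a: Łukasiewicz ¬ gives 1 − 0.68 = 0.32
¬¬a: Łukasiewicz ¬ gives 1 − 0.32 = 0.68
¬d: Łukasiewicz ¬ gives 1 − 0.56 = 0.44
(¬¬a ⊃ ¬d): min(1, 1 − 0.68 + 0.44) = 0.76
((¬¬a ⊃ ¬d) ∧ a) = min(0.76, 0.68) = 0.68
(d ∨ a) = max(0.56, 0.68) = 0.68
(b ⊃ (d ∨ a)): min(1, 1 − 0.24 + 0.68) = 1
(a ∧ b) = min(0.68, 0.24) = 0.24
(a ⊃ a): min(1, 1 − 0.68 + 0.68) = 1
((a ∧ b) ⊃ (a ⊃ a)): min(1, 1 − 0.24 + 1) = 1
(d ⊃ ((a ∧ b) ⊃ (a ⊃ a))): min(1, 1 − 0.56 + 1) = 1
((d ⊃ ((a ∧ b) ⊃ (a ⊃ a))) ⊃ b): min(1, 1 − 1 + 0.24) = 0.24
((b ⊃ (d ∨ a)) ∨ ((d ⊃ ((a ∧ b) ⊃ (a ⊃ a))) ⊃ b)) = max(1, 0.24) = 1
(((¬¬a ⊃ ¬d) ∧ a) ⊃ ((b ⊃ (d ∨ a)) ∨ ((d ⊃ ((a ∧ b) ⊃ (a ⊃ a))) ⊃ b))): min(1, 1 − 0.68 + 1) = 1
((((¬¬a ⊃ ¬d) ∧ a) ⊃ ((b ⊃ (d ∨ a)) ∨ ((d ⊃ ((a ∧ b) ⊃ (a ⊃ a))) ⊃ b))) ⊃ a): min(1, 1 − 1 + 0.68) = 0.68

0.68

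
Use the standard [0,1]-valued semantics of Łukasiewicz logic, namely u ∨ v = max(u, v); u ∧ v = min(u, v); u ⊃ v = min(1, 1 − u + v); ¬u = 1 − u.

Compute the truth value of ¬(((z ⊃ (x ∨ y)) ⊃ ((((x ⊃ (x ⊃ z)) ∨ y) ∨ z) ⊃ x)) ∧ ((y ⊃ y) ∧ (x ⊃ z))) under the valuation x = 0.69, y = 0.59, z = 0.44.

(x ∨ y) = max(0.69, 0.59) = 0.69
(z ⊃ (x ∨ y)): min(1, 1 − 0.44 + 0.69) = 1
(x ⊃ z): min(1, 1 − 0.69 + 0.44) = 0.75
(x ⊃ (x ⊃ z)): min(1, 1 − 0.69 + 0.75) = 1
((x ⊃ (x ⊃ z)) ∨ y) = max(1, 0.59) = 1
(((x ⊃ (x ⊃ z)) ∨ y) ∨ z) = max(1, 0.44) = 1
((((x ⊃ (x ⊃ z)) ∨ y) ∨ z) ⊃ x): min(1, 1 − 1 + 0.69) = 0.69
((z ⊃ (x ∨ y)) ⊃ ((((x ⊃ (x ⊃ z)) ∨ y) ∨ z) ⊃ x)): min(1, 1 − 1 + 0.69) = 0.69
(y ⊃ y): min(1, 1 − 0.59 + 0.59) = 1
(x ⊃ z): min(1, 1 − 0.69 + 0.44) = 0.75
((y ⊃ y) ∧ (x ⊃ z)) = min(1, 0.75) = 0.75
(((z ⊃ (x ∨ y)) ⊃ ((((x ⊃ (x ⊃ z)) ∨ y) ∨ z) ⊃ x)) ∧ ((y ⊃ y) ∧ (x ⊃ z))) = min(0.69, 0.75) = 0.69
¬(((z ⊃ (x ∨ y)) ⊃ ((((x ⊃ (x ⊃ z)) ∨ y) ∨ z) ⊃ x)) ∧ ((y ⊃ y) ∧ (x ⊃ z))): Łukasiewicz ¬ gives 1 − 0.69 = 0.31

0.31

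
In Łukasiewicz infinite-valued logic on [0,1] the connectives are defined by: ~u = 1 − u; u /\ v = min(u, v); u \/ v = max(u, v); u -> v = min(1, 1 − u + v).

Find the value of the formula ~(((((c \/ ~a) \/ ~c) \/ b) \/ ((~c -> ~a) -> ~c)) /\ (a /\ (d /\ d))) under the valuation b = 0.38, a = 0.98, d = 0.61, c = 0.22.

0.39

~a: Łukasiewicz ¬ gives 1 − 0.98 = 0.02
(c \/ ~a) = max(0.22, 0.02) = 0.22
~c: Łukasiewicz ¬ gives 1 − 0.22 = 0.78
((c \/ ~a) \/ ~c) = max(0.22, 0.78) = 0.78
(((c \/ ~a) \/ ~c) \/ b) = max(0.78, 0.38) = 0.78
~c: Łukasiewicz ¬ gives 1 − 0.22 = 0.78
~a: Łukasiewicz ¬ gives 1 − 0.98 = 0.02
(~c -> ~a): min(1, 1 − 0.78 + 0.02) = 0.24
~c: Łukasiewicz ¬ gives 1 − 0.22 = 0.78
((~c -> ~a) -> ~c): min(1, 1 − 0.24 + 0.78) = 1
((((c \/ ~a) \/ ~c) \/ b) \/ ((~c -> ~a) -> ~c)) = max(0.78, 1) = 1
(d /\ d) = min(0.61, 0.61) = 0.61
(a /\ (d /\ d)) = min(0.98, 0.61) = 0.61
(((((c \/ ~a) \/ ~c) \/ b) \/ ((~c -> ~a) -> ~c)) /\ (a /\ (d /\ d))) = min(1, 0.61) = 0.61
~(((((c \/ ~a) \/ ~c) \/ b) \/ ((~c -> ~a) -> ~c)) /\ (a /\ (d /\ d))): Łukasiewicz ¬ gives 1 − 0.61 = 0.39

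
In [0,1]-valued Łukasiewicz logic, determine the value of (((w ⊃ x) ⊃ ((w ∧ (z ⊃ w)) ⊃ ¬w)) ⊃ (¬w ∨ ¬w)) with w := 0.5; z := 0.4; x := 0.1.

(w ⊃ x): min(1, 1 − 0.5 + 0.1) = 0.6
(z ⊃ w): min(1, 1 − 0.4 + 0.5) = 1
(w ∧ (z ⊃ w)) = min(0.5, 1) = 0.5
¬w: Łukasiewicz ¬ gives 1 − 0.5 = 0.5
((w ∧ (z ⊃ w)) ⊃ ¬w): min(1, 1 − 0.5 + 0.5) = 1
((w ⊃ x) ⊃ ((w ∧ (z ⊃ w)) ⊃ ¬w)): min(1, 1 − 0.6 + 1) = 1
¬w: Łukasiewicz ¬ gives 1 − 0.5 = 0.5
¬w: Łukasiewicz ¬ gives 1 − 0.5 = 0.5
(¬w ∨ ¬w) = max(0.5, 0.5) = 0.5
(((w ⊃ x) ⊃ ((w ∧ (z ⊃ w)) ⊃ ¬w)) ⊃ (¬w ∨ ¬w)): min(1, 1 − 1 + 0.5) = 0.5

0.50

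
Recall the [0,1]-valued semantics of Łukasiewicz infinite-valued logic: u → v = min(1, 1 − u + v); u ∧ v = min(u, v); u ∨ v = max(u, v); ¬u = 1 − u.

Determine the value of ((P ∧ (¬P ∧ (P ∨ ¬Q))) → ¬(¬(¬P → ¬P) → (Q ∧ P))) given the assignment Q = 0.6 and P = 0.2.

¬P: Łukasiewicz ¬ gives 1 − 0.2 = 0.8
¬Q: Łukasiewicz ¬ gives 1 − 0.6 = 0.4
(P ∨ ¬Q) = max(0.2, 0.4) = 0.4
(¬P ∧ (P ∨ ¬Q)) = min(0.8, 0.4) = 0.4
(P ∧ (¬P ∧ (P ∨ ¬Q))) = min(0.2, 0.4) = 0.2
¬P: Łukasiewicz ¬ gives 1 − 0.2 = 0.8
¬P: Łukasiewicz ¬ gives 1 − 0.2 = 0.8
(¬P → ¬P): min(1, 1 − 0.8 + 0.8) = 1
¬(¬P → ¬P): Łukasiewicz ¬ gives 1 − 1 = 0
(Q ∧ P) = min(0.6, 0.2) = 0.2
(¬(¬P → ¬P) → (Q ∧ P)): min(1, 1 − 0 + 0.2) = 1
¬(¬(¬P → ¬P) → (Q ∧ P)): Łukasiewicz ¬ gives 1 − 1 = 0
((P ∧ (¬P ∧ (P ∨ ¬Q))) → ¬(¬(¬P → ¬P) → (Q ∧ P))): min(1, 1 − 0.2 + 0) = 0.8

0.80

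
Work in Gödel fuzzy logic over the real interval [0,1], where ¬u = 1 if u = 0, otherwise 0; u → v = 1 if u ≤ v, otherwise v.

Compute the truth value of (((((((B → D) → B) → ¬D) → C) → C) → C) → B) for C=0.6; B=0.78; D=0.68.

(B → D): 0.78 > 0.68, so result = 0.68
((B → D) → B): 0.68 ≤ 0.78, so result = 1
¬D: Gödel ¬ of 0.68 = 0 (operand ≠ 0)
(((B → D) → B) → ¬D): 1 > 0, so result = 0
((((B → D) → B) → ¬D) → C): 0 ≤ 0.6, so result = 1
(((((B → D) → B) → ¬D) → C) → C): 1 > 0.6, so result = 0.6
((((((B → D) → B) → ¬D) → C) → C) → C): 0.6 ≤ 0.6, so result = 1
(((((((B → D) → B) → ¬D) → C) → C) → C) → B): 1 > 0.78, so result = 0.78

0.78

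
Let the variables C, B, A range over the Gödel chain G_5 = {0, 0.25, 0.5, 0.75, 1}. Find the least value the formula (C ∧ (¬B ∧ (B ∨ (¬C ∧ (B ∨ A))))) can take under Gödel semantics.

0.00

The minimum is attained at C = 0, B = 0, A = 0:
  ¬B: Gödel ¬ of 0 = 1 (operand is 0)
  ¬C: Gödel ¬ of 0 = 1 (operand is 0)
  (B ∨ A) = max(0, 0) = 0
  (¬C ∧ (B ∨ A)) = min(1, 0) = 0
  (B ∨ (¬C ∧ (B ∨ A))) = max(0, 0) = 0
  (¬B ∧ (B ∨ (¬C ∧ (B ∨ A)))) = min(1, 0) = 0
  (C ∧ (¬B ∧ (B ∨ (¬C ∧ (B ∨ A))))) = min(0, 0) = 0
Checking all 125 assignments confirms none give a value below 0.00.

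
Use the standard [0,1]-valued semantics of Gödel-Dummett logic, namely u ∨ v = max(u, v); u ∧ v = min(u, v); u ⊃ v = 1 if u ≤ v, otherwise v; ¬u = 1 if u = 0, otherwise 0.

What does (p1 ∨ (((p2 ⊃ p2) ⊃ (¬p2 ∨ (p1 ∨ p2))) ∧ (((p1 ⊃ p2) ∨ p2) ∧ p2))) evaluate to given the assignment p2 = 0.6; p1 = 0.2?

(p2 ⊃ p2): 0.6 ≤ 0.6, so result = 1
¬p2: Gödel ¬ of 0.6 = 0 (operand ≠ 0)
(p1 ∨ p2) = max(0.2, 0.6) = 0.6
(¬p2 ∨ (p1 ∨ p2)) = max(0, 0.6) = 0.6
((p2 ⊃ p2) ⊃ (¬p2 ∨ (p1 ∨ p2))): 1 > 0.6, so result = 0.6
(p1 ⊃ p2): 0.2 ≤ 0.6, so result = 1
((p1 ⊃ p2) ∨ p2) = max(1, 0.6) = 1
(((p1 ⊃ p2) ∨ p2) ∧ p2) = min(1, 0.6) = 0.6
(((p2 ⊃ p2) ⊃ (¬p2 ∨ (p1 ∨ p2))) ∧ (((p1 ⊃ p2) ∨ p2) ∧ p2)) = min(0.6, 0.6) = 0.6
(p1 ∨ (((p2 ⊃ p2) ⊃ (¬p2 ∨ (p1 ∨ p2))) ∧ (((p1 ⊃ p2) ∨ p2) ∧ p2))) = max(0.2, 0.6) = 0.6

0.60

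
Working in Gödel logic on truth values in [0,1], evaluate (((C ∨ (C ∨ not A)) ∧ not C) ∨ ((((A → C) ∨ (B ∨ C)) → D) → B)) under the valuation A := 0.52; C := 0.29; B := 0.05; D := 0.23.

0.05

not A: Gödel ¬ of 0.52 = 0 (operand ≠ 0)
(C ∨ not A) = max(0.29, 0) = 0.29
(C ∨ (C ∨ not A)) = max(0.29, 0.29) = 0.29
not C: Gödel ¬ of 0.29 = 0 (operand ≠ 0)
((C ∨ (C ∨ not A)) ∧ not C) = min(0.29, 0) = 0
(A → C): 0.52 > 0.29, so result = 0.29
(B ∨ C) = max(0.05, 0.29) = 0.29
((A → C) ∨ (B ∨ C)) = max(0.29, 0.29) = 0.29
(((A → C) ∨ (B ∨ C)) → D): 0.29 > 0.23, so result = 0.23
((((A → C) ∨ (B ∨ C)) → D) → B): 0.23 > 0.05, so result = 0.05
(((C ∨ (C ∨ not A)) ∧ not C) ∨ ((((A → C) ∨ (B ∨ C)) → D) → B)) = max(0, 0.05) = 0.05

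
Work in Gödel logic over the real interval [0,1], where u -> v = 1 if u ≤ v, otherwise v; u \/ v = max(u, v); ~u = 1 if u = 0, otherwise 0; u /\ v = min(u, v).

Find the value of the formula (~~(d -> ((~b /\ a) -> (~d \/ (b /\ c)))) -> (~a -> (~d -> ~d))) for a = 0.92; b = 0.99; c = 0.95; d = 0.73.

~b: Gödel ¬ of 0.99 = 0 (operand ≠ 0)
(~b /\ a) = min(0, 0.92) = 0
~d: Gödel ¬ of 0.73 = 0 (operand ≠ 0)
(b /\ c) = min(0.99, 0.95) = 0.95
(~d \/ (b /\ c)) = max(0, 0.95) = 0.95
((~b /\ a) -> (~d \/ (b /\ c))): 0 ≤ 0.95, so result = 1
(d -> ((~b /\ a) -> (~d \/ (b /\ c)))): 0.73 ≤ 1, so result = 1
~(d -> ((~b /\ a) -> (~d \/ (b /\ c)))): Gödel ¬ of 1 = 0 (operand ≠ 0)
~~(d -> ((~b /\ a) -> (~d \/ (b /\ c)))): Gödel ¬ of 0 = 1 (operand is 0)
~a: Gödel ¬ of 0.92 = 0 (operand ≠ 0)
~d: Gödel ¬ of 0.73 = 0 (operand ≠ 0)
~d: Gödel ¬ of 0.73 = 0 (operand ≠ 0)
(~d -> ~d): 0 ≤ 0, so result = 1
(~a -> (~d -> ~d)): 0 ≤ 1, so result = 1
(~~(d -> ((~b /\ a) -> (~d \/ (b /\ c)))) -> (~a -> (~d -> ~d))): 1 ≤ 1, so result = 1

1.00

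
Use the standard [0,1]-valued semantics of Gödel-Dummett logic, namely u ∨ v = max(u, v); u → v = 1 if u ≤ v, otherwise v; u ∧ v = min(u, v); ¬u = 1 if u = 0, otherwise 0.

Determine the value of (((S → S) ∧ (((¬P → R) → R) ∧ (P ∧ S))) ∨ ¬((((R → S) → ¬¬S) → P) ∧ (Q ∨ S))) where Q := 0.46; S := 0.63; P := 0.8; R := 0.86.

(S → S): 0.63 ≤ 0.63, so result = 1
¬P: Gödel ¬ of 0.8 = 0 (operand ≠ 0)
(¬P → R): 0 ≤ 0.86, so result = 1
((¬P → R) → R): 1 > 0.86, so result = 0.86
(P ∧ S) = min(0.8, 0.63) = 0.63
(((¬P → R) → R) ∧ (P ∧ S)) = min(0.86, 0.63) = 0.63
((S → S) ∧ (((¬P → R) → R) ∧ (P ∧ S))) = min(1, 0.63) = 0.63
(R → S): 0.86 > 0.63, so result = 0.63
¬S: Gödel ¬ of 0.63 = 0 (operand ≠ 0)
¬¬S: Gödel ¬ of 0 = 1 (operand is 0)
((R → S) → ¬¬S): 0.63 ≤ 1, so result = 1
(((R → S) → ¬¬S) → P): 1 > 0.8, so result = 0.8
(Q ∨ S) = max(0.46, 0.63) = 0.63
((((R → S) → ¬¬S) → P) ∧ (Q ∨ S)) = min(0.8, 0.63) = 0.63
¬((((R → S) → ¬¬S) → P) ∧ (Q ∨ S)): Gödel ¬ of 0.63 = 0 (operand ≠ 0)
(((S → S) ∧ (((¬P → R) → R) ∧ (P ∧ S))) ∨ ¬((((R → S) → ¬¬S) → P) ∧ (Q ∨ S))) = max(0.63, 0) = 0.63

0.63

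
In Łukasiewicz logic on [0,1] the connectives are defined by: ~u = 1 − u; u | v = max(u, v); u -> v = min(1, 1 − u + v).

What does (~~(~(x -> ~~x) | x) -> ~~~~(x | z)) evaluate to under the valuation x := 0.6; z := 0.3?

1.00

~x: Łukasiewicz ¬ gives 1 − 0.6 = 0.4
~~x: Łukasiewicz ¬ gives 1 − 0.4 = 0.6
(x -> ~~x): min(1, 1 − 0.6 + 0.6) = 1
~(x -> ~~x): Łukasiewicz ¬ gives 1 − 1 = 0
(~(x -> ~~x) | x) = max(0, 0.6) = 0.6
~(~(x -> ~~x) | x): Łukasiewicz ¬ gives 1 − 0.6 = 0.4
~~(~(x -> ~~x) | x): Łukasiewicz ¬ gives 1 − 0.4 = 0.6
(x | z) = max(0.6, 0.3) = 0.6
~(x | z): Łukasiewicz ¬ gives 1 − 0.6 = 0.4
~~(x | z): Łukasiewicz ¬ gives 1 − 0.4 = 0.6
~~~(x | z): Łukasiewicz ¬ gives 1 − 0.6 = 0.4
~~~~(x | z): Łukasiewicz ¬ gives 1 − 0.4 = 0.6
(~~(~(x -> ~~x) | x) -> ~~~~(x | z)): min(1, 1 − 0.6 + 0.6) = 1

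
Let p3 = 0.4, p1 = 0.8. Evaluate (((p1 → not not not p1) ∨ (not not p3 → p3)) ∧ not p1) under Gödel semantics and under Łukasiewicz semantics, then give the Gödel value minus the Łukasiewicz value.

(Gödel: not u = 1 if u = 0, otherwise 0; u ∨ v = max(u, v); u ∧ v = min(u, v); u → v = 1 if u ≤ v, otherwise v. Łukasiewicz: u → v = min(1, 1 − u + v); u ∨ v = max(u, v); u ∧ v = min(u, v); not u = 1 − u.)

Gödel evaluation:
  not p1: Gödel ¬ of 0.8 = 0 (operand ≠ 0)
  not not p1: Gödel ¬ of 0 = 1 (operand is 0)
  not not not p1: Gödel ¬ of 1 = 0 (operand ≠ 0)
  (p1 → not not not p1): 0.8 > 0, so result = 0
  not p3: Gödel ¬ of 0.4 = 0 (operand ≠ 0)
  not not p3: Gödel ¬ of 0 = 1 (operand is 0)
  (not not p3 → p3): 1 > 0.4, so result = 0.4
  ((p1 → not not not p1) ∨ (not not p3 → p3)) = max(0, 0.4) = 0.4
  not p1: Gödel ¬ of 0.8 = 0 (operand ≠ 0)
  (((p1 → not not not p1) ∨ (not not p3 → p3)) ∧ not p1) = min(0.4, 0) = 0
  Gödel value = 0
Łukasiewicz evaluation:
  not p1: Łukasiewicz ¬ gives 1 − 0.8 = 0.2
  not not p1: Łukasiewicz ¬ gives 1 − 0.2 = 0.8
  not not not p1: Łukasiewicz ¬ gives 1 − 0.8 = 0.2
  (p1 → not not not p1): min(1, 1 − 0.8 + 0.2) = 0.4
  not p3: Łukasiewicz ¬ gives 1 − 0.4 = 0.6
  not not p3: Łukasiewicz ¬ gives 1 − 0.6 = 0.4
  (not not p3 → p3): min(1, 1 − 0.4 + 0.4) = 1
  ((p1 → not not not p1) ∨ (not not p3 → p3)) = max(0.4, 1) = 1
  not p1: Łukasiewicz ¬ gives 1 − 0.8 = 0.2
  (((p1 → not not not p1) ∨ (not not p3 → p3)) ∧ not p1) = min(1, 0.2) = 0.2
  Łukasiewicz value = 0.2
Difference: 0 − 0.2 = -0.20

-0.20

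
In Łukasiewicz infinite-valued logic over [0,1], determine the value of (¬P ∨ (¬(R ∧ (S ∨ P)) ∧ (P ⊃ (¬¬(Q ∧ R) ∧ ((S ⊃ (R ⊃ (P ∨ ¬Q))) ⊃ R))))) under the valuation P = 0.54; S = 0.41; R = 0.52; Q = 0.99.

¬P: Łukasiewicz ¬ gives 1 − 0.54 = 0.46
(S ∨ P) = max(0.41, 0.54) = 0.54
(R ∧ (S ∨ P)) = min(0.52, 0.54) = 0.52
¬(R ∧ (S ∨ P)): Łukasiewicz ¬ gives 1 − 0.52 = 0.48
(Q ∧ R) = min(0.99, 0.52) = 0.52
¬(Q ∧ R): Łukasiewicz ¬ gives 1 − 0.52 = 0.48
¬¬(Q ∧ R): Łukasiewicz ¬ gives 1 − 0.48 = 0.52
¬Q: Łukasiewicz ¬ gives 1 − 0.99 = 0.01
(P ∨ ¬Q) = max(0.54, 0.01) = 0.54
(R ⊃ (P ∨ ¬Q)): min(1, 1 − 0.52 + 0.54) = 1
(S ⊃ (R ⊃ (P ∨ ¬Q))): min(1, 1 − 0.41 + 1) = 1
((S ⊃ (R ⊃ (P ∨ ¬Q))) ⊃ R): min(1, 1 − 1 + 0.52) = 0.52
(¬¬(Q ∧ R) ∧ ((S ⊃ (R ⊃ (P ∨ ¬Q))) ⊃ R)) = min(0.52, 0.52) = 0.52
(P ⊃ (¬¬(Q ∧ R) ∧ ((S ⊃ (R ⊃ (P ∨ ¬Q))) ⊃ R))): min(1, 1 − 0.54 + 0.52) = 0.98
(¬(R ∧ (S ∨ P)) ∧ (P ⊃ (¬¬(Q ∧ R) ∧ ((S ⊃ (R ⊃ (P ∨ ¬Q))) ⊃ R)))) = min(0.48, 0.98) = 0.48
(¬P ∨ (¬(R ∧ (S ∨ P)) ∧ (P ⊃ (¬¬(Q ∧ R) ∧ ((S ⊃ (R ⊃ (P ∨ ¬Q))) ⊃ R))))) = max(0.46, 0.48) = 0.48

0.48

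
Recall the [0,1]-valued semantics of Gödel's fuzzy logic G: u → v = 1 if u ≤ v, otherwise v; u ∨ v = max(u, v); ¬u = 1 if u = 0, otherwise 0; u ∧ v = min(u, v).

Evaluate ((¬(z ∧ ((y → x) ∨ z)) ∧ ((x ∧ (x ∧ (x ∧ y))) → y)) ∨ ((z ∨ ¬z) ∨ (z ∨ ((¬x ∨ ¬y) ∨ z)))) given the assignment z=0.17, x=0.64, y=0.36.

(y → x): 0.36 ≤ 0.64, so result = 1
((y → x) ∨ z) = max(1, 0.17) = 1
(z ∧ ((y → x) ∨ z)) = min(0.17, 1) = 0.17
¬(z ∧ ((y → x) ∨ z)): Gödel ¬ of 0.17 = 0 (operand ≠ 0)
(x ∧ y) = min(0.64, 0.36) = 0.36
(x ∧ (x ∧ y)) = min(0.64, 0.36) = 0.36
(x ∧ (x ∧ (x ∧ y))) = min(0.64, 0.36) = 0.36
((x ∧ (x ∧ (x ∧ y))) → y): 0.36 ≤ 0.36, so result = 1
(¬(z ∧ ((y → x) ∨ z)) ∧ ((x ∧ (x ∧ (x ∧ y))) → y)) = min(0, 1) = 0
¬z: Gödel ¬ of 0.17 = 0 (operand ≠ 0)
(z ∨ ¬z) = max(0.17, 0) = 0.17
¬x: Gödel ¬ of 0.64 = 0 (operand ≠ 0)
¬y: Gödel ¬ of 0.36 = 0 (operand ≠ 0)
(¬x ∨ ¬y) = max(0, 0) = 0
((¬x ∨ ¬y) ∨ z) = max(0, 0.17) = 0.17
(z ∨ ((¬x ∨ ¬y) ∨ z)) = max(0.17, 0.17) = 0.17
((z ∨ ¬z) ∨ (z ∨ ((¬x ∨ ¬y) ∨ z))) = max(0.17, 0.17) = 0.17
((¬(z ∧ ((y → x) ∨ z)) ∧ ((x ∧ (x ∧ (x ∧ y))) → y)) ∨ ((z ∨ ¬z) ∨ (z ∨ ((¬x ∨ ¬y) ∨ z)))) = max(0, 0.17) = 0.17

0.17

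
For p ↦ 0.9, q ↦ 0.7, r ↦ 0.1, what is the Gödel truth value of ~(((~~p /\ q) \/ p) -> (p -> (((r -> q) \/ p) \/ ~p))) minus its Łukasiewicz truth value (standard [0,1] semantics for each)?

0.00

Gödel evaluation:
  ~p: Gödel ¬ of 0.9 = 0 (operand ≠ 0)
  ~~p: Gödel ¬ of 0 = 1 (operand is 0)
  (~~p /\ q) = min(1, 0.7) = 0.7
  ((~~p /\ q) \/ p) = max(0.7, 0.9) = 0.9
  (r -> q): 0.1 ≤ 0.7, so result = 1
  ((r -> q) \/ p) = max(1, 0.9) = 1
  ~p: Gödel ¬ of 0.9 = 0 (operand ≠ 0)
  (((r -> q) \/ p) \/ ~p) = max(1, 0) = 1
  (p -> (((r -> q) \/ p) \/ ~p)): 0.9 ≤ 1, so result = 1
  (((~~p /\ q) \/ p) -> (p -> (((r -> q) \/ p) \/ ~p))): 0.9 ≤ 1, so result = 1
  ~(((~~p /\ q) \/ p) -> (p -> (((r -> q) \/ p) \/ ~p))): Gödel ¬ of 1 = 0 (operand ≠ 0)
  Gödel value = 0
Łukasiewicz evaluation:
  ~p: Łukasiewicz ¬ gives 1 − 0.9 = 0.1
  ~~p: Łukasiewicz ¬ gives 1 − 0.1 = 0.9
  (~~p /\ q) = min(0.9, 0.7) = 0.7
  ((~~p /\ q) \/ p) = max(0.7, 0.9) = 0.9
  (r -> q): min(1, 1 − 0.1 + 0.7) = 1
  ((r -> q) \/ p) = max(1, 0.9) = 1
  ~p: Łukasiewicz ¬ gives 1 − 0.9 = 0.1
  (((r -> q) \/ p) \/ ~p) = max(1, 0.1) = 1
  (p -> (((r -> q) \/ p) \/ ~p)): min(1, 1 − 0.9 + 1) = 1
  (((~~p /\ q) \/ p) -> (p -> (((r -> q) \/ p) \/ ~p))): min(1, 1 − 0.9 + 1) = 1
  ~(((~~p /\ q) \/ p) -> (p -> (((r -> q) \/ p) \/ ~p))): Łukasiewicz ¬ gives 1 − 1 = 0
  Łukasiewicz value = 0
Difference: 0 − 0 = 0.00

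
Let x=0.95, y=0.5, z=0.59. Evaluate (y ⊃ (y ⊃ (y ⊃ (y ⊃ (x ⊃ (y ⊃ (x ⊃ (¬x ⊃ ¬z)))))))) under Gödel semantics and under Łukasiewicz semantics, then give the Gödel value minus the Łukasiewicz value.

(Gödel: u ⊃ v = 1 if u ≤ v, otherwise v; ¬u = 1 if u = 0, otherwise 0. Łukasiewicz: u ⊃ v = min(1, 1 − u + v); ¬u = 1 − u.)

Gödel evaluation:
  ¬x: Gödel ¬ of 0.95 = 0 (operand ≠ 0)
  ¬z: Gödel ¬ of 0.59 = 0 (operand ≠ 0)
  (¬x ⊃ ¬z): 0 ≤ 0, so result = 1
  (x ⊃ (¬x ⊃ ¬z)): 0.95 ≤ 1, so result = 1
  (y ⊃ (x ⊃ (¬x ⊃ ¬z))): 0.5 ≤ 1, so result = 1
  (x ⊃ (y ⊃ (x ⊃ (¬x ⊃ ¬z)))): 0.95 ≤ 1, so result = 1
  (y ⊃ (x ⊃ (y ⊃ (x ⊃ (¬x ⊃ ¬z))))): 0.5 ≤ 1, so result = 1
  (y ⊃ (y ⊃ (x ⊃ (y ⊃ (x ⊃ (¬x ⊃ ¬z)))))): 0.5 ≤ 1, so result = 1
  (y ⊃ (y ⊃ (y ⊃ (x ⊃ (y ⊃ (x ⊃ (¬x ⊃ ¬z))))))): 0.5 ≤ 1, so result = 1
  (y ⊃ (y ⊃ (y ⊃ (y ⊃ (x ⊃ (y ⊃ (x ⊃ (¬x ⊃ ¬z)))))))): 0.5 ≤ 1, so result = 1
  Gödel value = 1
Łukasiewicz evaluation:
  ¬x: Łukasiewicz ¬ gives 1 − 0.95 = 0.05
  ¬z: Łukasiewicz ¬ gives 1 − 0.59 = 0.41
  (¬x ⊃ ¬z): min(1, 1 − 0.05 + 0.41) = 1
  (x ⊃ (¬x ⊃ ¬z)): min(1, 1 − 0.95 + 1) = 1
  (y ⊃ (x ⊃ (¬x ⊃ ¬z))): min(1, 1 − 0.5 + 1) = 1
  (x ⊃ (y ⊃ (x ⊃ (¬x ⊃ ¬z)))): min(1, 1 − 0.95 + 1) = 1
  (y ⊃ (x ⊃ (y ⊃ (x ⊃ (¬x ⊃ ¬z))))): min(1, 1 − 0.5 + 1) = 1
  (y ⊃ (y ⊃ (x ⊃ (y ⊃ (x ⊃ (¬x ⊃ ¬z)))))): min(1, 1 − 0.5 + 1) = 1
  (y ⊃ (y ⊃ (y ⊃ (x ⊃ (y ⊃ (x ⊃ (¬x ⊃ ¬z))))))): min(1, 1 − 0.5 + 1) = 1
  (y ⊃ (y ⊃ (y ⊃ (y ⊃ (x ⊃ (y ⊃ (x ⊃ (¬x ⊃ ¬z)))))))): min(1, 1 − 0.5 + 1) = 1
  Łukasiewicz value = 1
Difference: 1 − 1 = 0.00

0.00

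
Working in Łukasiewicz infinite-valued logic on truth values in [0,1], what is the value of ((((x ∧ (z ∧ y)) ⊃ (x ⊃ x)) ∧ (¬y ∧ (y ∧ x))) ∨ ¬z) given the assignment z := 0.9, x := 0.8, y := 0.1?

(z ∧ y) = min(0.9, 0.1) = 0.1
(x ∧ (z ∧ y)) = min(0.8, 0.1) = 0.1
(x ⊃ x): min(1, 1 − 0.8 + 0.8) = 1
((x ∧ (z ∧ y)) ⊃ (x ⊃ x)): min(1, 1 − 0.1 + 1) = 1
¬y: Łukasiewicz ¬ gives 1 − 0.1 = 0.9
(y ∧ x) = min(0.1, 0.8) = 0.1
(¬y ∧ (y ∧ x)) = min(0.9, 0.1) = 0.1
(((x ∧ (z ∧ y)) ⊃ (x ⊃ x)) ∧ (¬y ∧ (y ∧ x))) = min(1, 0.1) = 0.1
¬z: Łukasiewicz ¬ gives 1 − 0.9 = 0.1
((((x ∧ (z ∧ y)) ⊃ (x ⊃ x)) ∧ (¬y ∧ (y ∧ x))) ∨ ¬z) = max(0.1, 0.1) = 0.1

0.10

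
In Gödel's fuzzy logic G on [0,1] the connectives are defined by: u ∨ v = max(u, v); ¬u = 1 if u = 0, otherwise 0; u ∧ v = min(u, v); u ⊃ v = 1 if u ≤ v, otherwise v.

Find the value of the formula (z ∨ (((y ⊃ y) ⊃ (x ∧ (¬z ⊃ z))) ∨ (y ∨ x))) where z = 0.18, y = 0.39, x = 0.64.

(y ⊃ y): 0.39 ≤ 0.39, so result = 1
¬z: Gödel ¬ of 0.18 = 0 (operand ≠ 0)
(¬z ⊃ z): 0 ≤ 0.18, so result = 1
(x ∧ (¬z ⊃ z)) = min(0.64, 1) = 0.64
((y ⊃ y) ⊃ (x ∧ (¬z ⊃ z))): 1 > 0.64, so result = 0.64
(y ∨ x) = max(0.39, 0.64) = 0.64
(((y ⊃ y) ⊃ (x ∧ (¬z ⊃ z))) ∨ (y ∨ x)) = max(0.64, 0.64) = 0.64
(z ∨ (((y ⊃ y) ⊃ (x ∧ (¬z ⊃ z))) ∨ (y ∨ x))) = max(0.18, 0.64) = 0.64

0.64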